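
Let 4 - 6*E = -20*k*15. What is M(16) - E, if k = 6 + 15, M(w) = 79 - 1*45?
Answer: -3050/3 ≈ -1016.7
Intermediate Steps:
M(w) = 34 (M(w) = 79 - 45 = 34)
k = 21
E = 3152/3 (E = ⅔ - (-20*21)*15/6 = ⅔ - (-70)*15 = ⅔ - ⅙*(-6300) = ⅔ + 1050 = 3152/3 ≈ 1050.7)
M(16) - E = 34 - 1*3152/3 = 34 - 3152/3 = -3050/3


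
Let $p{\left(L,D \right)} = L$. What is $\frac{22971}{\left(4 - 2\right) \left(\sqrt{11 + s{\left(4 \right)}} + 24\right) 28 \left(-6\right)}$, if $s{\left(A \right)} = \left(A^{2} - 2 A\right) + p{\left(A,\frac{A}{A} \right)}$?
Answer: $- \frac{22971}{7742} + \frac{7657 \sqrt{23}}{61936} \approx -2.3742$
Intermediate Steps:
$s{\left(A \right)} = A^{2} - A$ ($s{\left(A \right)} = \left(A^{2} - 2 A\right) + A = A^{2} - A$)
$\frac{22971}{\left(4 - 2\right) \left(\sqrt{11 + s{\left(4 \right)}} + 24\right) 28 \left(-6\right)} = \frac{22971}{\left(4 - 2\right) \left(\sqrt{11 + 4 \left(-1 + 4\right)} + 24\right) 28 \left(-6\right)} = \frac{22971}{2 \left(\sqrt{11 + 4 \cdot 3} + 24\right) 28 \left(-6\right)} = \frac{22971}{2 \left(\sqrt{11 + 12} + 24\right) 28 \left(-6\right)} = \frac{22971}{2 \left(\sqrt{23} + 24\right) 28 \left(-6\right)} = \frac{22971}{2 \left(24 + \sqrt{23}\right) 28 \left(-6\right)} = \frac{22971}{\left(48 + 2 \sqrt{23}\right) 28 \left(-6\right)} = \frac{22971}{\left(1344 + 56 \sqrt{23}\right) \left(-6\right)} = \frac{22971}{-8064 - 336 \sqrt{23}}$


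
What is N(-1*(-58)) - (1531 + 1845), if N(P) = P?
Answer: -3318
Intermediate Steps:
N(-1*(-58)) - (1531 + 1845) = -1*(-58) - (1531 + 1845) = 58 - 1*3376 = 58 - 3376 = -3318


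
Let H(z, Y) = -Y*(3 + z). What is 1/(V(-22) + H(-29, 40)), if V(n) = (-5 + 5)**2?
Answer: 1/1040 ≈ 0.00096154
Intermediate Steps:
V(n) = 0 (V(n) = 0**2 = 0)
H(z, Y) = -Y*(3 + z)
1/(V(-22) + H(-29, 40)) = 1/(0 - 1*40*(3 - 29)) = 1/(0 - 1*40*(-26)) = 1/(0 + 1040) = 1/1040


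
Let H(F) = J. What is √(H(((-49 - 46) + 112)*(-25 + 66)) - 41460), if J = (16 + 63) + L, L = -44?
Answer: 5*I*√1657 ≈ 203.53*I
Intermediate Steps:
J = 35 (J = (16 + 63) - 44 = 79 - 44 = 35)
H(F) = 35
√(H(((-49 - 46) + 112)*(-25 + 66)) - 41460) = √(35 - 41460) = √(-41425) = 5*I*√1657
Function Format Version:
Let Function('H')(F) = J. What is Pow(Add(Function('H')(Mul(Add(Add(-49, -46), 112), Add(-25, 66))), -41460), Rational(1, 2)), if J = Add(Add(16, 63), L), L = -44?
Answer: Mul(5, I, Pow(1657, Rational(1, 2))) ≈ Mul(203.53, I)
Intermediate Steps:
J = 35 (J = Add(Add(16, 63), -44) = Add(79, -44) = 35)
Function('H')(F) = 35
Pow(Add(Function('H')(Mul(Add(Add(-49, -46), 112), Add(-25, 66))), -41460), Rational(1, 2)) = Pow(Add(35, -41460), Rational(1, 2)) = Pow(-41425, Rational(1, 2)) = Mul(5, I, Pow(1657, Rational(1, 2)))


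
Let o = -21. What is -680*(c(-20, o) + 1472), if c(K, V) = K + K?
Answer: -973760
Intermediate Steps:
c(K, V) = 2*K
-680*(c(-20, o) + 1472) = -680*(2*(-20) + 1472) = -680*(-40 + 1472) = -680*1432 = -973760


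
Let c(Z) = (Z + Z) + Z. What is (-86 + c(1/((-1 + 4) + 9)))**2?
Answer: 117649/16 ≈ 7353.1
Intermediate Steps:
c(Z) = 3*Z (c(Z) = 2*Z + Z = 3*Z)
(-86 + c(1/((-1 + 4) + 9)))**2 = (-86 + 3/((-1 + 4) + 9))**2 = (-86 + 3/(3 + 9))**2 = (-86 + 3/12)**2 = (-86 + 3*(1/12))**2 = (-86 + 1/4)**2 = (-343/4)**2 = 117649/16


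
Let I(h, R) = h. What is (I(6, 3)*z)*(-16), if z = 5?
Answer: -480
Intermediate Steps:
(I(6, 3)*z)*(-16) = (6*5)*(-16) = 30*(-16) = -480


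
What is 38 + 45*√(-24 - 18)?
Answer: 38 + 45*I*√42 ≈ 38.0 + 291.63*I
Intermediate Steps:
38 + 45*√(-24 - 18) = 38 + 45*√(-42) = 38 + 45*(I*√42) = 38 + 45*I*√42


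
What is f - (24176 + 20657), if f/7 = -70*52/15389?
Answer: -689960517/15389 ≈ -44835.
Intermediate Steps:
f = -25480/15389 (f = 7*(-70*52/15389) = 7*(-3640*1/15389) = 7*(-3640/15389) = -25480/15389 ≈ -1.6557)
f - (24176 + 20657) = -25480/15389 - (24176 + 20657) = -25480/15389 - 1*44833 = -25480/15389 - 44833 = -689960517/15389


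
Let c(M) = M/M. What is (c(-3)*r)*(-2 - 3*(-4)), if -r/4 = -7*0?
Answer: 0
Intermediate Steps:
r = 0 (r = -(-28)*0 = -4*0 = 0)
c(M) = 1
(c(-3)*r)*(-2 - 3*(-4)) = (1*0)*(-2 - 3*(-4)) = 0*(-2 + 12) = 0*10 = 0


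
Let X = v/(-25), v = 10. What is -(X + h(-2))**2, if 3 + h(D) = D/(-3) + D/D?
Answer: -676/225 ≈ -3.0044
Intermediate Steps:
X = -2/5 (X = 10/(-25) = 10*(-1/25) = -2/5 ≈ -0.40000)
h(D) = -2 - D/3 (h(D) = -3 + (D/(-3) + D/D) = -3 + (D*(-1/3) + 1) = -3 + (-D/3 + 1) = -3 + (1 - D/3) = -2 - D/3)
-(X + h(-2))**2 = -(-2/5 + (-2 - 1/3*(-2)))**2 = -(-2/5 + (-2 + 2/3))**2 = -(-2/5 - 4/3)**2 = -(-26/15)**2 = -1*676/225 = -676/225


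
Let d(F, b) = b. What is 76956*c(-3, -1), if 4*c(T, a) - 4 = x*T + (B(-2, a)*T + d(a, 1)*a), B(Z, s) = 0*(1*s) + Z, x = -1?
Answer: 230868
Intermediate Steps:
B(Z, s) = Z (B(Z, s) = 0*s + Z = 0 + Z = Z)
c(T, a) = 1 - 3*T/4 + a/4 (c(T, a) = 1 + (-T + (-2*T + 1*a))/4 = 1 + (-T + (-2*T + a))/4 = 1 + (-T + (a - 2*T))/4 = 1 + (a - 3*T)/4 = 1 + (-3*T/4 + a/4) = 1 - 3*T/4 + a/4)
76956*c(-3, -1) = 76956*(1 - ¾*(-3) + (¼)*(-1)) = 76956*(1 + 9/4 - ¼) = 76956*3 = 230868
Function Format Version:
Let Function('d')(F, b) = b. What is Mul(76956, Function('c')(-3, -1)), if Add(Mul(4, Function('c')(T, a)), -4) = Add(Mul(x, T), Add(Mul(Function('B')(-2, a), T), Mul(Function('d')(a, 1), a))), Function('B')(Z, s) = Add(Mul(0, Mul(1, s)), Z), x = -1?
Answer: 230868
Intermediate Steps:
Function('B')(Z, s) = Z (Function('B')(Z, s) = Add(Mul(0, s), Z) = Add(0, Z) = Z)
Function('c')(T, a) = Add(1, Mul(Rational(-3, 4), T), Mul(Rational(1, 4), a)) (Function('c')(T, a) = Add(1, Mul(Rational(1, 4), Add(Mul(-1, T), Add(Mul(-2, T), Mul(1, a))))) = Add(1, Mul(Rational(1, 4), Add(Mul(-1, T), Add(Mul(-2, T), a)))) = Add(1, Mul(Rational(1, 4), Add(Mul(-1, T), Add(a, Mul(-2, T))))) = Add(1, Mul(Rational(1, 4), Add(a, Mul(-3, T)))) = Add(1, Add(Mul(Rational(-3, 4), T), Mul(Rational(1, 4), a))) = Add(1, Mul(Rational(-3, 4), T), Mul(Rational(1, 4), a)))
Mul(76956, Function('c')(-3, -1)) = Mul(76956, Add(1, Mul(Rational(-3, 4), -3), Mul(Rational(1, 4), -1))) = Mul(76956, Add(1, Rational(9, 4), Rational(-1, 4))) = Mul(76956, 3) = 230868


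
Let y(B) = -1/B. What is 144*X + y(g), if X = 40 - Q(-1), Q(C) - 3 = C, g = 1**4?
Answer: 5471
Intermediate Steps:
g = 1
Q(C) = 3 + C
X = 38 (X = 40 - (3 - 1) = 40 - 1*2 = 40 - 2 = 38)
144*X + y(g) = 144*38 - 1/1 = 5472 - 1*1 = 5472 - 1 = 5471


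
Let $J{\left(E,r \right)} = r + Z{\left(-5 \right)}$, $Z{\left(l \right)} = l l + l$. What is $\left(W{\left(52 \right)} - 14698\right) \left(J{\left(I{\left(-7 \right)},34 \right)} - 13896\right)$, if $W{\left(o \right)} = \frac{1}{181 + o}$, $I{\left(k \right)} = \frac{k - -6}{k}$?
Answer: $\frac{47403769986}{233} \approx 2.0345 \cdot 10^{8}$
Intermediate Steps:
$I{\left(k \right)} = \frac{6 + k}{k}$ ($I{\left(k \right)} = \frac{k + 6}{k} = \frac{6 + k}{k}$)
$Z{\left(l \right)} = l + l^{2}$ ($Z{\left(l \right)} = l^{2} + l = l + l^{2}$)
$J{\left(E,r \right)} = 20 + r$ ($J{\left(E,r \right)} = r - 5 \left(1 - 5\right) = r - -20 = r + 20 = 20 + r$)
$\left(W{\left(52 \right)} - 14698\right) \left(J{\left(I{\left(-7 \right)},34 \right)} - 13896\right) = \left(\frac{1}{181 + 52} - 14698\right) \left(\left(20 + 34\right) - 13896\right) = \left(\frac{1}{233} - 14698\right) \left(54 - 13896\right) = \left(\frac{1}{233} - 14698\right) \left(-13842\right) = \left(- \frac{3424633}{233}\right) \left(-13842\right) = \frac{47403769986}{233}$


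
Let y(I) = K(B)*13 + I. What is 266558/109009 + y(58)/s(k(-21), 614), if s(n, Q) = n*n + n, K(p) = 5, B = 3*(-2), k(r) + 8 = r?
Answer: 229853203/88515308 ≈ 2.5968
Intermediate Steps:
k(r) = -8 + r
B = -6
y(I) = 65 + I (y(I) = 5*13 + I = 65 + I)
s(n, Q) = n + n² (s(n, Q) = n² + n = n + n²)
266558/109009 + y(58)/s(k(-21), 614) = 266558/109009 + (65 + 58)/(((-8 - 21)*(1 + (-8 - 21)))) = 266558*(1/109009) + 123/((-29*(1 - 29))) = 266558/109009 + 123/((-29*(-28))) = 266558/109009 + 123/812 = 229853203/88515308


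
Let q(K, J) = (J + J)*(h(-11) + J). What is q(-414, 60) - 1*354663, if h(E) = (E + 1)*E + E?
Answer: -335583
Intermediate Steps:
h(E) = E + E*(1 + E) (h(E) = (1 + E)*E + E = E*(1 + E) + E = E + E*(1 + E))
q(K, J) = 2*J*(99 + J) (q(K, J) = (J + J)*(-11*(2 - 11) + J) = (2*J)*(-11*(-9) + J) = (2*J)*(99 + J) = 2*J*(99 + J))
q(-414, 60) - 1*354663 = 2*60*(99 + 60) - 1*354663 = 2*60*159 - 354663 = 19080 - 354663 = -335583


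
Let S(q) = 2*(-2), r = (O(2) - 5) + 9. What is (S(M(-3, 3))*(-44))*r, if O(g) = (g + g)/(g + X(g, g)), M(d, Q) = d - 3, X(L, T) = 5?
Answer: 5632/7 ≈ 804.57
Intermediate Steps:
M(d, Q) = -3 + d
O(g) = 2*g/(5 + g) (O(g) = (g + g)/(g + 5) = (2*g)/(5 + g) = 2*g/(5 + g))
r = 32/7 (r = (2*2/(5 + 2) - 5) + 9 = (2*2/7 - 5) + 9 = (2*2*(1/7) - 5) + 9 = (4/7 - 5) + 9 = -31/7 + 9 = 32/7 ≈ 4.5714)
S(q) = -4
(S(M(-3, 3))*(-44))*r = -4*(-44)*(32/7) = 176*(32/7) = 5632/7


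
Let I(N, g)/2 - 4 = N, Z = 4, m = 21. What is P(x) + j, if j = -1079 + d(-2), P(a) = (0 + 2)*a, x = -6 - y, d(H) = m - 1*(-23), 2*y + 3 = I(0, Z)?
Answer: -1052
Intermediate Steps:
I(N, g) = 8 + 2*N
y = 5/2 (y = -3/2 + (8 + 2*0)/2 = -3/2 + (8 + 0)/2 = -3/2 + (1/2)*8 = -3/2 + 4 = 5/2 ≈ 2.5000)
d(H) = 44 (d(H) = 21 - 1*(-23) = 21 + 23 = 44)
x = -17/2 (x = -6 - 1*5/2 = -6 - 5/2 = -17/2 ≈ -8.5000)
P(a) = 2*a
j = -1035 (j = -1079 + 44 = -1035)
P(x) + j = 2*(-17/2) - 1035 = -17 - 1035 = -1052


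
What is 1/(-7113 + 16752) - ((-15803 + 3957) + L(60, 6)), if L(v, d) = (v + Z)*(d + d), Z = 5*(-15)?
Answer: 115918615/9639 ≈ 12026.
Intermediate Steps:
Z = -75
L(v, d) = 2*d*(-75 + v) (L(v, d) = (v - 75)*(d + d) = (-75 + v)*(2*d) = 2*d*(-75 + v))
1/(-7113 + 16752) - ((-15803 + 3957) + L(60, 6)) = 1/(-7113 + 16752) - ((-15803 + 3957) + 2*6*(-75 + 60)) = 1/9639 - (-11846 + 2*6*(-15)) = 1/9639 - (-11846 - 180) = 1/9639 - 1*(-12026) = 1/9639 + 12026 = 115918615/9639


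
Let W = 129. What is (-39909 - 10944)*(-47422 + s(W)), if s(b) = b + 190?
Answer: 2395328859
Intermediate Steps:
s(b) = 190 + b
(-39909 - 10944)*(-47422 + s(W)) = (-39909 - 10944)*(-47422 + (190 + 129)) = -50853*(-47422 + 319) = -50853*(-47103) = 2395328859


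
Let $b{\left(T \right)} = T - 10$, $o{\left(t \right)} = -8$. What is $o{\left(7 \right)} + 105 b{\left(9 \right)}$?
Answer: $-113$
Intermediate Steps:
$b{\left(T \right)} = -10 + T$
$o{\left(7 \right)} + 105 b{\left(9 \right)} = -8 + 105 \left(-10 + 9\right) = -8 + 105 \left(-1\right) = -8 - 105 = -113$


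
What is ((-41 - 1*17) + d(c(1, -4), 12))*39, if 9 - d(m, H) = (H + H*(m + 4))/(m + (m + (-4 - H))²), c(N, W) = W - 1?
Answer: -1911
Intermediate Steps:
c(N, W) = -1 + W
d(m, H) = 9 - (H + H*(4 + m))/(m + (-4 + m - H)²) (d(m, H) = 9 - (H + H*(m + 4))/(m + (m + (-4 - H))²) = 9 - (H + H*(4 + m))/(m + (-4 + m - H)²))
((-41 - 1*17) + d(c(1, -4), 12))*39 = ((-41 - 1*17) + (-5*12 + 9*(-1 - 4) + 9*(4 + 12 - (-1 - 4))² - 1*12*(-1 - 4))/((-1 - 4) + (4 + 12 - (-1 - 4))²))*39 = ((-41 - 17) + (-60 + 9*(-5) + 9*(4 + 12 - 1*(-5))² - 1*12*(-5))/(-5 + (4 + 12 - 1*(-5))²))*39 = (-58 + (-60 - 45 + 9*(4 + 12 + 5)² + 60)/(-5 + (4 + 12 + 5)²))*39 = (-58 + (-60 - 45 + 9*21² + 60)/(-5 + 21²))*39 = (-58 + (-60 - 45 + 9*441 + 60)/(-5 + 441))*39 = (-58 + (-60 - 45 + 3969 + 60)/436)*39 = (-58 + (1/436)*3924)*39 = (-58 + 9)*39 = -49*39 = -1911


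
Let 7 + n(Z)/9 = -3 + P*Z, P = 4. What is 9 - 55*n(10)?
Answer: -14841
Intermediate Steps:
n(Z) = -90 + 36*Z (n(Z) = -63 + 9*(-3 + 4*Z) = -63 + (-27 + 36*Z) = -90 + 36*Z)
9 - 55*n(10) = 9 - 55*(-90 + 36*10) = 9 - 55*(-90 + 360) = 9 - 55*270 = 9 - 14850 = -14841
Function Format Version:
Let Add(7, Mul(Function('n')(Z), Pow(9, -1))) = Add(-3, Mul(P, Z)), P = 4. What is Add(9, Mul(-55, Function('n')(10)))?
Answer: -14841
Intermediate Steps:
Function('n')(Z) = Add(-90, Mul(36, Z)) (Function('n')(Z) = Add(-63, Mul(9, Add(-3, Mul(4, Z)))) = Add(-63, Add(-27, Mul(36, Z))) = Add(-90, Mul(36, Z)))
Add(9, Mul(-55, Function('n')(10))) = Add(9, Mul(-55, Add(-90, Mul(36, 10)))) = Add(9, Mul(-55, Add(-90, 360))) = Add(9, Mul(-55, 270)) = Add(9, -14850) = -14841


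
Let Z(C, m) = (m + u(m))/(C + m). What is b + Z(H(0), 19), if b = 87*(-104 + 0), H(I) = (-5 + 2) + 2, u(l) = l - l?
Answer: -162845/18 ≈ -9046.9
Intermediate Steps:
u(l) = 0
H(I) = -1 (H(I) = -3 + 2 = -1)
Z(C, m) = m/(C + m) (Z(C, m) = (m + 0)/(C + m) = m/(C + m))
b = -9048 (b = 87*(-104) = -9048)
b + Z(H(0), 19) = -9048 + 19/(-1 + 19) = -9048 + 19/18 = -162845/18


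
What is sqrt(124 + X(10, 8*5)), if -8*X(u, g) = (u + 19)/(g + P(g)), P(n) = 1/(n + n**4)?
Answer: sqrt(1299324596327524779)/102401601 ≈ 11.131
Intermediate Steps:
X(u, g) = -(19 + u)/(8*(g + 1/(g + g**4))) (X(u, g) = -(u + 19)/(8*(g + 1/(g + g**4))) = -(19 + u)/(8*(g + 1/(g + g**4))))
sqrt(124 + X(10, 8*5)) = sqrt(124 - 8*5*(1 + (8*5)**3)*(19 + 10)/(8 + 8*(8*5)**2*(1 + (8*5)**3))) = sqrt(124 - 1*40*(1 + 40**3)*29/(8 + 8*40**2*(1 + 40**3))) = sqrt(124 - 1*40*(1 + 64000)*29/(8 + 8*1600*(1 + 64000))) = sqrt(124 - 1*40*64001*29/(8 + 8*1600*64001)) = sqrt(124 - 1*40*64001*29/(8 + 819212800)) = sqrt(124 - 1*40*64001*29/819212808) = sqrt(124 - 1*40*1/819212808*64001*29) = sqrt(124 - 9280145/102401601) = sqrt(12688518379/102401601) = sqrt(1299324596327524779)/102401601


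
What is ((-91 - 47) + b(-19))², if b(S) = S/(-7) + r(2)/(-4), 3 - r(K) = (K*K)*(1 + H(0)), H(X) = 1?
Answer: 14085009/784 ≈ 17966.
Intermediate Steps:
r(K) = 3 - 2*K² (r(K) = 3 - K*K*(1 + 1) = 3 - K²*2 = 3 - 2*K²)
b(S) = 5/4 - S/7 (b(S) = S/(-7) + (3 - 2*2²)/(-4) = S*(-⅐) + (3 - 2*4)*(-¼) = -S/7 + (3 - 8)*(-¼) = -S/7 - 5*(-¼) = -S/7 + 5/4 = 5/4 - S/7)
((-91 - 47) + b(-19))² = ((-91 - 47) + (5/4 - ⅐*(-19)))² = (-138 + (5/4 + 19/7))² = (-138 + 111/28)² = (-3753/28)² = 14085009/784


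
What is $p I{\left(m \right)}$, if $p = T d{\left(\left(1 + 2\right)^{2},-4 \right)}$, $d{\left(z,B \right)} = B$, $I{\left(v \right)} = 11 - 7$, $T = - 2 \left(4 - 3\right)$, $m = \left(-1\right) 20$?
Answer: $32$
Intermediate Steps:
$m = -20$
$T = -2$ ($T = \left(-2\right) 1 = -2$)
$I{\left(v \right)} = 4$
$p = 8$ ($p = \left(-2\right) \left(-4\right) = 8$)
$p I{\left(m \right)} = 8 \cdot 4 = 32$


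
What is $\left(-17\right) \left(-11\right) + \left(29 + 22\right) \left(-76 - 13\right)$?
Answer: $-4352$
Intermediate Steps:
$\left(-17\right) \left(-11\right) + \left(29 + 22\right) \left(-76 - 13\right) = 187 + 51 \left(-89\right) = 187 - 4539 = -4352$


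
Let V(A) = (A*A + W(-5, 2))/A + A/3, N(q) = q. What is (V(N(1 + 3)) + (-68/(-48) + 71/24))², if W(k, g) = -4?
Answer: 43681/576 ≈ 75.835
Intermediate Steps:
V(A) = A/3 + (-4 + A²)/A (V(A) = (A*A - 4)/A + A/3 = (A² - 4)/A + A*(⅓) = (-4 + A²)/A + A/3 = A/3 + (-4 + A²)/A)
(V(N(1 + 3)) + (-68/(-48) + 71/24))² = ((-4/(1 + 3) + 4*(1 + 3)/3) + (-68/(-48) + 71/24))² = ((-4/4 + (4/3)*4) + (-68*(-1/48) + 71*(1/24)))² = ((-4*¼ + 16/3) + (17/12 + 71/24))² = ((-1 + 16/3) + 35/8)² = (13/3 + 35/8)² = (209/24)² = 43681/576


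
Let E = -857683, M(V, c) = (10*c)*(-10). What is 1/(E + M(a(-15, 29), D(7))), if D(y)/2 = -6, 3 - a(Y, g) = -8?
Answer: -1/856483 ≈ -1.1676e-6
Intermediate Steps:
a(Y, g) = 11 (a(Y, g) = 3 - 1*(-8) = 3 + 8 = 11)
D(y) = -12 (D(y) = 2*(-6) = -12)
M(V, c) = -100*c
1/(E + M(a(-15, 29), D(7))) = 1/(-857683 - 100*(-12)) = 1/(-857683 + 1200) = 1/(-856483) = -1/856483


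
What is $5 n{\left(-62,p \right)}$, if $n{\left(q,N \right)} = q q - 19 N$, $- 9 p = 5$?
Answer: $\frac{173455}{9} \approx 19273.0$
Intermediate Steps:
$p = - \frac{5}{9}$ ($p = \left(- \frac{1}{9}\right) 5 = - \frac{5}{9} \approx -0.55556$)
$n{\left(q,N \right)} = q^{2} - 19 N$
$5 n{\left(-62,p \right)} = 5 \left(\left(-62\right)^{2} - - \frac{95}{9}\right) = 5 \left(3844 + \frac{95}{9}\right) = 5 \cdot \frac{34691}{9} = \frac{173455}{9}$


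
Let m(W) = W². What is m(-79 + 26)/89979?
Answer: 2809/89979 ≈ 0.031218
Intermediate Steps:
m(-79 + 26)/89979 = (-79 + 26)²/89979 = (-53)²*(1/89979) = 2809*(1/89979) = 2809/89979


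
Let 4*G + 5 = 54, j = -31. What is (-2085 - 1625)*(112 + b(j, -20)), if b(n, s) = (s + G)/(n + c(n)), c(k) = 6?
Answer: -4166701/10 ≈ -4.1667e+5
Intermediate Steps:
G = 49/4 (G = -5/4 + (¼)*54 = -5/4 + 27/2 = 49/4 ≈ 12.250)
b(n, s) = (49/4 + s)/(6 + n) (b(n, s) = (s + 49/4)/(n + 6) = (49/4 + s)/(6 + n))
(-2085 - 1625)*(112 + b(j, -20)) = (-2085 - 1625)*(112 + (49/4 - 20)/(6 - 31)) = -3710*(112 - 31/4/(-25)) = -3710*(112 - 1/25*(-31/4)) = -3710*(112 + 31/100) = -3710*11231/100 = -4166701/10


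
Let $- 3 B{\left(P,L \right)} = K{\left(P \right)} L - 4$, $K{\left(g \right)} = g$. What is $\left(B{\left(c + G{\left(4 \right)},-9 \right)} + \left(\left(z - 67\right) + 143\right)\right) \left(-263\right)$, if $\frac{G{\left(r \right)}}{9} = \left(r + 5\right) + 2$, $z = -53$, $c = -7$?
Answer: $- \frac{236963}{3} \approx -78988.0$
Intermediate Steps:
$G{\left(r \right)} = 63 + 9 r$ ($G{\left(r \right)} = 9 \left(\left(r + 5\right) + 2\right) = 9 \left(\left(5 + r\right) + 2\right) = 9 \left(7 + r\right) = 63 + 9 r$)
$B{\left(P,L \right)} = \frac{4}{3} - \frac{L P}{3}$ ($B{\left(P,L \right)} = - \frac{P L - 4}{3} = - \frac{L P - 4}{3} = - \frac{-4 + L P}{3} = \frac{4}{3} - \frac{L P}{3}$)
$\left(B{\left(c + G{\left(4 \right)},-9 \right)} + \left(\left(z - 67\right) + 143\right)\right) \left(-263\right) = \left(\left(\frac{4}{3} - - 3 \left(-7 + \left(63 + 9 \cdot 4\right)\right)\right) + \left(\left(-53 - 67\right) + 143\right)\right) \left(-263\right) = \left(\left(\frac{4}{3} - - 3 \left(-7 + \left(63 + 36\right)\right)\right) + \left(-120 + 143\right)\right) \left(-263\right) = \left(\left(\frac{4}{3} - - 3 \left(-7 + 99\right)\right) + 23\right) \left(-263\right) = \left(\left(\frac{4}{3} - \left(-3\right) 92\right) + 23\right) \left(-263\right) = \left(\left(\frac{4}{3} + 276\right) + 23\right) \left(-263\right) = \left(\frac{832}{3} + 23\right) \left(-263\right) = \frac{901}{3} \left(-263\right) = - \frac{236963}{3}$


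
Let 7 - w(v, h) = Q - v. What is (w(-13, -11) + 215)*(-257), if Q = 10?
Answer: -51143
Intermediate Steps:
w(v, h) = -3 + v (w(v, h) = 7 - (10 - v) = 7 + (-10 + v) = -3 + v)
(w(-13, -11) + 215)*(-257) = ((-3 - 13) + 215)*(-257) = (-16 + 215)*(-257) = 199*(-257) = -51143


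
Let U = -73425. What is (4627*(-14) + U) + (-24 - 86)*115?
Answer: -150853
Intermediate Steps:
(4627*(-14) + U) + (-24 - 86)*115 = (4627*(-14) - 73425) + (-24 - 86)*115 = (-64778 - 73425) - 110*115 = -138203 - 12650 = -150853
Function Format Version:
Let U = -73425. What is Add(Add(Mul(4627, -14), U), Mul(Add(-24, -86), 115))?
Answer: -150853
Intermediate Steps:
Add(Add(Mul(4627, -14), U), Mul(Add(-24, -86), 115)) = Add(Add(Mul(4627, -14), -73425), Mul(Add(-24, -86), 115)) = Add(Add(-64778, -73425), Mul(-110, 115)) = Add(-138203, -12650) = -150853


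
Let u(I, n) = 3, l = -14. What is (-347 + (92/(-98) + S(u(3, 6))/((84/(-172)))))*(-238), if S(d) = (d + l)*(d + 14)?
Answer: -174760/21 ≈ -8321.9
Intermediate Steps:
S(d) = (-14 + d)*(14 + d) (S(d) = (d - 14)*(d + 14) = (-14 + d)*(14 + d))
(-347 + (92/(-98) + S(u(3, 6))/((84/(-172)))))*(-238) = (-347 + (92/(-98) + (-196 + 3**2)/((84/(-172)))))*(-238) = (-347 + (92*(-1/98) + (-196 + 9)/((84*(-1/172)))))*(-238) = (-347 + (-46/49 - 187/(-21/43)))*(-238) = (-347 + (-46/49 - 187*(-43/21)))*(-238) = (-347 + (-46/49 + 8041/21))*(-238) = (-347 + 56149/147)*(-238) = (5140/147)*(-238) = -174760/21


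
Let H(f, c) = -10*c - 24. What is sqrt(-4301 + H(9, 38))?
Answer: I*sqrt(4705) ≈ 68.593*I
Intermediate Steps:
H(f, c) = -24 - 10*c
sqrt(-4301 + H(9, 38)) = sqrt(-4301 + (-24 - 10*38)) = sqrt(-4301 + (-24 - 380)) = sqrt(-4301 - 404) = sqrt(-4705) = I*sqrt(4705)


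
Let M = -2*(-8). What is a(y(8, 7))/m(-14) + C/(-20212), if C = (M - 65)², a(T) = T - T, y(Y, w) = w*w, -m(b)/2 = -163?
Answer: -2401/20212 ≈ -0.11879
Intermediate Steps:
m(b) = 326 (m(b) = -2*(-163) = 326)
y(Y, w) = w²
M = 16
a(T) = 0
C = 2401 (C = (16 - 65)² = (-49)² = 2401)
a(y(8, 7))/m(-14) + C/(-20212) = 0/326 + 2401/(-20212) = 0*(1/326) + 2401*(-1/20212) = 0 - 2401/20212 = -2401/20212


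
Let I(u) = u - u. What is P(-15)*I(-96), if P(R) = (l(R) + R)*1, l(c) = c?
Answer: 0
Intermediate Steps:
I(u) = 0
P(R) = 2*R (P(R) = (R + R)*1 = (2*R)*1 = 2*R)
P(-15)*I(-96) = (2*(-15))*0 = -30*0 = 0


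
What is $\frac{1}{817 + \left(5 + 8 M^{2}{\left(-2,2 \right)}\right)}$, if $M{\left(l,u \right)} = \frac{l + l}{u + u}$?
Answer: $\frac{1}{830} \approx 0.0012048$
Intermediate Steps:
$M{\left(l,u \right)} = \frac{l}{u}$ ($M{\left(l,u \right)} = \frac{2 l}{2 u} = 2 l \frac{1}{2 u} = \frac{l}{u}$)
$\frac{1}{817 + \left(5 + 8 M^{2}{\left(-2,2 \right)}\right)} = \frac{1}{817 + \left(5 + 8 \left(- \frac{2}{2}\right)^{2}\right)} = \frac{1}{817 + \left(5 + 8 \left(\left(-2\right) \frac{1}{2}\right)^{2}\right)} = \frac{1}{817 + \left(5 + 8 \left(-1\right)^{2}\right)} = \frac{1}{817 + \left(5 + 8 \cdot 1\right)} = \frac{1}{817 + \left(5 + 8\right)} = \frac{1}{817 + 13} = \frac{1}{830}$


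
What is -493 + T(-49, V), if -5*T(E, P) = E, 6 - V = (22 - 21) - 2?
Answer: -2416/5 ≈ -483.20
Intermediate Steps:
V = 7 (V = 6 - ((22 - 21) - 2) = 6 - (1 - 2) = 6 - 1*(-1) = 6 + 1 = 7)
T(E, P) = -E/5
-493 + T(-49, V) = -493 - ⅕*(-49) = -493 + 49/5 = -2416/5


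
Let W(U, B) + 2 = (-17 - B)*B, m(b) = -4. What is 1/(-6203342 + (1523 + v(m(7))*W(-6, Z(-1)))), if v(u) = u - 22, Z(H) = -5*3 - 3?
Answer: -1/6201299 ≈ -1.6126e-7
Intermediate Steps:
Z(H) = -18 (Z(H) = -15 - 3 = -18)
W(U, B) = -2 + B*(-17 - B) (W(U, B) = -2 + (-17 - B)*B = -2 + B*(-17 - B))
v(u) = -22 + u
1/(-6203342 + (1523 + v(m(7))*W(-6, Z(-1)))) = 1/(-6203342 + (1523 + (-22 - 4)*(-2 - 1*(-18)² - 17*(-18)))) = 1/(-6203342 + (1523 - 26*(-2 - 1*324 + 306))) = 1/(-6203342 + (1523 - 26*(-2 - 324 + 306))) = 1/(-6203342 + (1523 - 26*(-20))) = 1/(-6203342 + (1523 + 520)) = 1/(-6203342 + 2043) = 1/(-6201299) = -1/6201299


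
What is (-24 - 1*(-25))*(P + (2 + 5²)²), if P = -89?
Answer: 640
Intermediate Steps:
(-24 - 1*(-25))*(P + (2 + 5²)²) = (-24 - 1*(-25))*(-89 + (2 + 5²)²) = (-24 + 25)*(-89 + (2 + 25)²) = 1*(-89 + 27²) = 1*(-89 + 729) = 1*640 = 640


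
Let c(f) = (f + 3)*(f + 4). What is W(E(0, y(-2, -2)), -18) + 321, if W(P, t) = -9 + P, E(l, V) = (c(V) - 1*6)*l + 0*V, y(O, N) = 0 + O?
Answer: 312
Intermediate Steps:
c(f) = (3 + f)*(4 + f)
y(O, N) = O
E(l, V) = l*(6 + V**2 + 7*V) (E(l, V) = ((12 + V**2 + 7*V) - 1*6)*l + 0*V = ((12 + V**2 + 7*V) - 6)*l + 0 = (6 + V**2 + 7*V)*l + 0 = l*(6 + V**2 + 7*V) + 0 = l*(6 + V**2 + 7*V))
W(E(0, y(-2, -2)), -18) + 321 = (-9 + 0*(6 + (-2)**2 + 7*(-2))) + 321 = (-9 + 0*(6 + 4 - 14)) + 321 = (-9 + 0*(-4)) + 321 = (-9 + 0) + 321 = -9 + 321 = 312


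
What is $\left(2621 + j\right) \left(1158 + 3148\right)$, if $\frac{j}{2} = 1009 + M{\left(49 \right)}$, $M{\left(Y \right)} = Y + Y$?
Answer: $20819510$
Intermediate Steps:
$M{\left(Y \right)} = 2 Y$
$j = 2214$ ($j = 2 \left(1009 + 2 \cdot 49\right) = 2 \left(1009 + 98\right) = 2 \cdot 1107 = 2214$)
$\left(2621 + j\right) \left(1158 + 3148\right) = \left(2621 + 2214\right) \left(1158 + 3148\right) = 4835 \cdot 4306 = 20819510$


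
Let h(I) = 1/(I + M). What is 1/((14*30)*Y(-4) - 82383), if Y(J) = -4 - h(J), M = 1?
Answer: -1/83923 ≈ -1.1916e-5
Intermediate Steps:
h(I) = 1/(1 + I) (h(I) = 1/(I + 1) = 1/(1 + I))
Y(J) = -4 - 1/(1 + J)
1/((14*30)*Y(-4) - 82383) = 1/((14*30)*((-5 - 4*(-4))/(1 - 4)) - 82383) = 1/(420*((-5 + 16)/(-3)) - 82383) = 1/(420*(-⅓*11) - 82383) = 1/(420*(-11/3) - 82383) = 1/(-1540 - 82383) = 1/(-83923) = -1/83923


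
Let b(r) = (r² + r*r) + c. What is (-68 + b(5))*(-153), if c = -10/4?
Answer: 6273/2 ≈ 3136.5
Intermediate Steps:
c = -5/2 (c = -10*¼ = -5/2 ≈ -2.5000)
b(r) = -5/2 + 2*r² (b(r) = (r² + r*r) - 5/2 = (r² + r²) - 5/2 = 2*r² - 5/2 = -5/2 + 2*r²)
(-68 + b(5))*(-153) = (-68 + (-5/2 + 2*5²))*(-153) = (-68 + (-5/2 + 2*25))*(-153) = (-68 + (-5/2 + 50))*(-153) = (-68 + 95/2)*(-153) = -41/2*(-153) = 6273/2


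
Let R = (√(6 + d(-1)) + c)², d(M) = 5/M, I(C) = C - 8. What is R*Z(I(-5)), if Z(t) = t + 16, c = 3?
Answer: 48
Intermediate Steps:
I(C) = -8 + C
Z(t) = 16 + t
R = 16 (R = (√(6 + 5/(-1)) + 3)² = (√(6 + 5*(-1)) + 3)² = (√(6 - 5) + 3)² = (√1 + 3)² = (1 + 3)² = 4² = 16)
R*Z(I(-5)) = 16*(16 + (-8 - 5)) = 16*(16 - 13) = 16*3 = 48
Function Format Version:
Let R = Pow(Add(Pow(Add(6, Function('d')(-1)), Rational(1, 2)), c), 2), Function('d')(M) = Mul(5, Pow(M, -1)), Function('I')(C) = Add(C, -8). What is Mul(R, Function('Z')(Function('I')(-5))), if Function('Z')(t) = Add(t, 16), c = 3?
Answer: 48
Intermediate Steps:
Function('I')(C) = Add(-8, C)
Function('Z')(t) = Add(16, t)
R = 16 (R = Pow(Add(Pow(Add(6, Mul(5, Pow(-1, -1))), Rational(1, 2)), 3), 2) = Pow(Add(Pow(Add(6, Mul(5, -1)), Rational(1, 2)), 3), 2) = Pow(Add(Pow(Add(6, -5), Rational(1, 2)), 3), 2) = Pow(Add(Pow(1, Rational(1, 2)), 3), 2) = Pow(Add(1, 3), 2) = Pow(4, 2) = 16)
Mul(R, Function('Z')(Function('I')(-5))) = Mul(16, Add(16, Add(-8, -5))) = Mul(16, Add(16, -13)) = Mul(16, 3) = 48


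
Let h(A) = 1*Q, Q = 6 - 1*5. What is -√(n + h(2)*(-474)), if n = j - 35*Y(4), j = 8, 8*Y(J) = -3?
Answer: -I*√7246/4 ≈ -21.281*I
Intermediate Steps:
Q = 1 (Q = 6 - 5 = 1)
Y(J) = -3/8 (Y(J) = (⅛)*(-3) = -3/8)
n = 169/8 (n = 8 - 35*(-3/8) = 8 + 105/8 = 169/8 ≈ 21.125)
h(A) = 1 (h(A) = 1*1 = 1)
-√(n + h(2)*(-474)) = -√(169/8 + 1*(-474)) = -√(169/8 - 474) = -√(-3623/8) = -I*√7246/4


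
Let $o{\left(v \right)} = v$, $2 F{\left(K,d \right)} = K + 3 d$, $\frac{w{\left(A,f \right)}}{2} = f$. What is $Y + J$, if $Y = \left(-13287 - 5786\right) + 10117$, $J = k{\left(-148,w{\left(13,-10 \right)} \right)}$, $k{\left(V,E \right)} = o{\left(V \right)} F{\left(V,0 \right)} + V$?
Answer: $1848$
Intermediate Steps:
$w{\left(A,f \right)} = 2 f$
$F{\left(K,d \right)} = \frac{K}{2} + \frac{3 d}{2}$ ($F{\left(K,d \right)} = \frac{K + 3 d}{2} = \frac{K}{2} + \frac{3 d}{2}$)
$k{\left(V,E \right)} = V + \frac{V^{2}}{2}$ ($k{\left(V,E \right)} = V \left(\frac{V}{2} + \frac{3}{2} \cdot 0\right) + V = V \left(\frac{V}{2} + 0\right) + V = V \frac{V}{2} + V = \frac{V^{2}}{2} + V = V + \frac{V^{2}}{2}$)
$J = 10804$ ($J = \frac{1}{2} \left(-148\right) \left(2 - 148\right) = \frac{1}{2} \left(-148\right) \left(-146\right) = 10804$)
$Y = -8956$ ($Y = -19073 + 10117 = -8956$)
$Y + J = -8956 + 10804 = 1848$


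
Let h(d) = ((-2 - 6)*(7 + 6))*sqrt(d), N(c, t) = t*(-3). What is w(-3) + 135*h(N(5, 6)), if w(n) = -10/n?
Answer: 10/3 - 42120*I*sqrt(2) ≈ 3.3333 - 59567.0*I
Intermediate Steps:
N(c, t) = -3*t
h(d) = -104*sqrt(d) (h(d) = (-8*13)*sqrt(d) = -104*sqrt(d))
w(-3) + 135*h(N(5, 6)) = -10/(-3) + 135*(-104*3*I*sqrt(2)) = -10*(-1/3) + 135*(-312*I*sqrt(2)) = 10/3 + 135*(-312*I*sqrt(2)) = 10/3 - 42120*I*sqrt(2)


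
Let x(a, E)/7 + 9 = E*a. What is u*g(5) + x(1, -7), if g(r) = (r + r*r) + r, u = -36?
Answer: -1372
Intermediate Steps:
x(a, E) = -63 + 7*E*a (x(a, E) = -63 + 7*(E*a) = -63 + 7*E*a)
g(r) = r**2 + 2*r (g(r) = (r + r**2) + r = r**2 + 2*r)
u*g(5) + x(1, -7) = -180*(2 + 5) + (-63 + 7*(-7)*1) = -180*7 + (-63 - 49) = -36*35 - 112 = -1260 - 112 = -1372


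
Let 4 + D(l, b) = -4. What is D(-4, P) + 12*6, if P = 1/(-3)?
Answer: 64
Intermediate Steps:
P = -1/3 ≈ -0.33333
D(l, b) = -8 (D(l, b) = -4 - 4 = -8)
D(-4, P) + 12*6 = -8 + 12*6 = -8 + 72 = 64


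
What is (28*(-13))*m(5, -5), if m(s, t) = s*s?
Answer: -9100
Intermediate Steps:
m(s, t) = s²
(28*(-13))*m(5, -5) = (28*(-13))*5² = -364*25 = -9100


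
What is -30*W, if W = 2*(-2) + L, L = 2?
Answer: 60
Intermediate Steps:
W = -2 (W = 2*(-2) + 2 = -4 + 2 = -2)
-30*W = -30*(-2) = 60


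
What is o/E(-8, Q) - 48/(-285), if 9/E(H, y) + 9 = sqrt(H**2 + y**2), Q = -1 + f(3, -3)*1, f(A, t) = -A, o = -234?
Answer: 22246/95 - 104*sqrt(5) ≈ 1.6174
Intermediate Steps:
Q = -4 (Q = -1 - 1*3*1 = -1 - 3*1 = -1 - 3 = -4)
E(H, y) = 9/(-9 + sqrt(H**2 + y**2))
o/E(-8, Q) - 48/(-285) = -(-234 + 26*sqrt((-8)**2 + (-4)**2)) - 48/(-285) = -(-234 + 26*sqrt(64 + 16)) - 48*(-1/285) = -(-234 + 104*sqrt(5)) + 16/95 = -234*(-1 + 4*sqrt(5)/9) + 16/95 = (234 - 104*sqrt(5)) + 16/95 = 22246/95 - 104*sqrt(5)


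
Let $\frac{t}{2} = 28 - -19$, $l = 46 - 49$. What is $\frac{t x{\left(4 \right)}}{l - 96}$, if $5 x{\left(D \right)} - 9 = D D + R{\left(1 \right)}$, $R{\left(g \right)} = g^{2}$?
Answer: $- \frac{2444}{495} \approx -4.9374$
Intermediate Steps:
$l = -3$
$t = 94$ ($t = 2 \left(28 - -19\right) = 2 \left(28 + \left(-2 + 21\right)\right) = 2 \left(28 + 19\right) = 2 \cdot 47 = 94$)
$x{\left(D \right)} = 2 + \frac{D^{2}}{5}$ ($x{\left(D \right)} = \frac{9}{5} + \frac{D D + 1^{2}}{5} = \frac{9}{5} + \frac{D^{2} + 1}{5} = \frac{9}{5} + \frac{1 + D^{2}}{5} = \frac{9}{5} + \left(\frac{1}{5} + \frac{D^{2}}{5}\right) = 2 + \frac{D^{2}}{5}$)
$\frac{t x{\left(4 \right)}}{l - 96} = \frac{94 \left(2 + \frac{4^{2}}{5}\right)}{-3 - 96} = \frac{94 \left(2 + \frac{1}{5} \cdot 16\right)}{-99} = 94 \left(2 + \frac{16}{5}\right) \left(- \frac{1}{99}\right) = 94 \cdot \frac{26}{5} \left(- \frac{1}{99}\right) = \frac{2444}{5} \left(- \frac{1}{99}\right) = - \frac{2444}{495}$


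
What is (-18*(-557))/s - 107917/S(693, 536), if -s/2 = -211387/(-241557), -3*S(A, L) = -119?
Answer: -212536856316/25155053 ≈ -8449.1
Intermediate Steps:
S(A, L) = 119/3 (S(A, L) = -⅓*(-119) = 119/3)
s = -422774/241557 (s = -(-422774)/(-241557) = -(-422774)*(-1)/241557 = -2*211387/241557 = -422774/241557 ≈ -1.7502)
(-18*(-557))/s - 107917/S(693, 536) = (-18*(-557))/(-422774/241557) - 107917/119/3 = 10026*(-241557/422774) - 107917*3/119 = -1210925241/211387 - 323751/119 = -212536856316/25155053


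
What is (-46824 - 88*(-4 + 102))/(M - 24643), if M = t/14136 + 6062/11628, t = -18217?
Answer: 2103918912/935083109 ≈ 2.2500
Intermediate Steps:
M = -29117/37944 (M = -18217/14136 + 6062/11628 = -18217*1/14136 + 6062*(1/11628) = -18217/14136 + 3031/5814 = -29117/37944 ≈ -0.76737)
(-46824 - 88*(-4 + 102))/(M - 24643) = (-46824 - 88*(-4 + 102))/(-29117/37944 - 24643) = (-46824 - 88*98)/(-935083109/37944) = (-46824 - 8624)*(-37944/935083109) = -55448*(-37944/935083109) = 2103918912/935083109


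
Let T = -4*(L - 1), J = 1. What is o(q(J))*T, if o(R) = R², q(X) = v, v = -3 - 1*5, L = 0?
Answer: 256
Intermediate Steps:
v = -8 (v = -3 - 5 = -8)
T = 4 (T = -4*(0 - 1) = -4*(-1) = 4)
q(X) = -8
o(q(J))*T = (-8)²*4 = 64*4 = 256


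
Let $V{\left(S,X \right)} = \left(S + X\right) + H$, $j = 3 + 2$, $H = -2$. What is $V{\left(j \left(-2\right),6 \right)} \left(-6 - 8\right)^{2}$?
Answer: $-1176$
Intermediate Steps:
$j = 5$
$V{\left(S,X \right)} = -2 + S + X$ ($V{\left(S,X \right)} = \left(S + X\right) - 2 = -2 + S + X$)
$V{\left(j \left(-2\right),6 \right)} \left(-6 - 8\right)^{2} = \left(-2 + 5 \left(-2\right) + 6\right) \left(-6 - 8\right)^{2} = \left(-2 - 10 + 6\right) \left(-14\right)^{2} = \left(-6\right) 196 = -1176$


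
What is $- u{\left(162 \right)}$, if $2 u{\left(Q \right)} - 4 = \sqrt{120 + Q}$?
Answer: $-2 - \frac{\sqrt{282}}{2} \approx -10.396$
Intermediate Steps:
$u{\left(Q \right)} = 2 + \frac{\sqrt{120 + Q}}{2}$
$- u{\left(162 \right)} = - (2 + \frac{\sqrt{120 + 162}}{2}) = - (2 + \frac{\sqrt{282}}{2}) = -2 - \frac{\sqrt{282}}{2}$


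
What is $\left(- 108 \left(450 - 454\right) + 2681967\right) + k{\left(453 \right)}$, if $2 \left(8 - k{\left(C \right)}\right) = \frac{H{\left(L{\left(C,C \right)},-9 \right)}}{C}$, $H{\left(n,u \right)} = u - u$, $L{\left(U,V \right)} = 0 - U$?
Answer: $2682407$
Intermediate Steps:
$L{\left(U,V \right)} = - U$
$H{\left(n,u \right)} = 0$
$k{\left(C \right)} = 8$ ($k{\left(C \right)} = 8 - \frac{0 \frac{1}{C}}{2} = 8 - 0 = 8 + 0 = 8$)
$\left(- 108 \left(450 - 454\right) + 2681967\right) + k{\left(453 \right)} = \left(- 108 \left(450 - 454\right) + 2681967\right) + 8 = \left(\left(-108\right) \left(-4\right) + 2681967\right) + 8 = \left(432 + 2681967\right) + 8 = 2682399 + 8 = 2682407$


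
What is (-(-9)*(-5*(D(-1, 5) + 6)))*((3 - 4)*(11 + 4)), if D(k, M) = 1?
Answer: 4725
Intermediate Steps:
(-(-9)*(-5*(D(-1, 5) + 6)))*((3 - 4)*(11 + 4)) = (-(-9)*(-5*(1 + 6)))*((3 - 4)*(11 + 4)) = (-(-9)*(-5*7))*(-1*15) = -(-9)*(-35)*(-15) = -3*105*(-15) = -315*(-15) = 4725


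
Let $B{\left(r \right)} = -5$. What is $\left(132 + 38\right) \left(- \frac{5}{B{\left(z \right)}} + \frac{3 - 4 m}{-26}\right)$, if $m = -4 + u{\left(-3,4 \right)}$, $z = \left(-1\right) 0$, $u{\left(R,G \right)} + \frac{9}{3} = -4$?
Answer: $- \frac{1785}{13} \approx -137.31$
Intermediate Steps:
$u{\left(R,G \right)} = -7$ ($u{\left(R,G \right)} = -3 - 4 = -7$)
$z = 0$
$m = -11$ ($m = -4 - 7 = -11$)
$\left(132 + 38\right) \left(- \frac{5}{B{\left(z \right)}} + \frac{3 - 4 m}{-26}\right) = \left(132 + 38\right) \left(- \frac{5}{-5} + \frac{3 - -44}{-26}\right) = 170 \left(\left(-5\right) \left(- \frac{1}{5}\right) + \left(3 + 44\right) \left(- \frac{1}{26}\right)\right) = 170 \left(1 + 47 \left(- \frac{1}{26}\right)\right) = 170 \left(1 - \frac{47}{26}\right) = 170 \left(- \frac{21}{26}\right) = - \frac{1785}{13}$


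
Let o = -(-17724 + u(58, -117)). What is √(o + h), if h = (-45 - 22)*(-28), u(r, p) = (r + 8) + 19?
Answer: √19515 ≈ 139.70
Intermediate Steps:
u(r, p) = 27 + r (u(r, p) = (8 + r) + 19 = 27 + r)
o = 17639 (o = -(-17724 + (27 + 58)) = -(-17724 + 85) = -1*(-17639) = 17639)
h = 1876 (h = -67*(-28) = 1876)
√(o + h) = √(17639 + 1876) = √19515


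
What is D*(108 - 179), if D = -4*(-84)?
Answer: -23856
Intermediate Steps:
D = 336
D*(108 - 179) = 336*(108 - 179) = 336*(-71) = -23856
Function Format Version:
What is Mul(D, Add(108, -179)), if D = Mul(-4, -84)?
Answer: -23856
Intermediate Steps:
D = 336
Mul(D, Add(108, -179)) = Mul(336, Add(108, -179)) = Mul(336, -71) = -23856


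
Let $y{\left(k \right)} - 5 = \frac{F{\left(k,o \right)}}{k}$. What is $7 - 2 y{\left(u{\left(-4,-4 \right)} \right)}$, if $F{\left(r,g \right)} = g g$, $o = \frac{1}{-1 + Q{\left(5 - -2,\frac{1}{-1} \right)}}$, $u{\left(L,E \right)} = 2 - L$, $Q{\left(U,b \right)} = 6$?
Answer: $- \frac{226}{75} \approx -3.0133$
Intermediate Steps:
$o = \frac{1}{5}$ ($o = \frac{1}{-1 + 6} = \frac{1}{5} \approx 0.2$)
$F{\left(r,g \right)} = g^{2}$
$y{\left(k \right)} = 5 + \frac{1}{25 k}$
$7 - 2 y{\left(u{\left(-4,-4 \right)} \right)} = 7 - 2 \left(5 + \frac{1}{25 \left(2 - -4\right)}\right) = 7 - 2 \left(5 + \frac{1}{25 \left(2 + 4\right)}\right) = 7 - 2 \left(5 + \frac{1}{25 \cdot 6}\right) = 7 - 2 \left(5 + \frac{1}{25} \cdot \frac{1}{6}\right) = 7 - 2 \left(5 + \frac{1}{150}\right) = 7 - \frac{751}{75} = - \frac{226}{75}$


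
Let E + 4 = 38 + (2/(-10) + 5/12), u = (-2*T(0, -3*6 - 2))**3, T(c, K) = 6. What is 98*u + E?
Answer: -10158587/60 ≈ -1.6931e+5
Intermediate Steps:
u = -1728 (u = (-2*6)**3 = (-12)**3 = -1728)
E = 2053/60 (E = -4 + (38 + (2/(-10) + 5/12)) = -4 + (38 + (2*(-1/10) + 5*(1/12))) = -4 + (38 + (-1/5 + 5/12)) = -4 + (38 + 13/60) = -4 + 2293/60 = 2053/60 ≈ 34.217)
98*u + E = 98*(-1728) + 2053/60 = -169344 + 2053/60 = -10158587/60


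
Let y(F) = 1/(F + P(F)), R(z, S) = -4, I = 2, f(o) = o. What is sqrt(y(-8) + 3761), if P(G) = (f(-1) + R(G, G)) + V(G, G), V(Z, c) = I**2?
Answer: 2*sqrt(8462)/3 ≈ 61.326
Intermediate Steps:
V(Z, c) = 4 (V(Z, c) = 2**2 = 4)
P(G) = -1 (P(G) = (-1 - 4) + 4 = -5 + 4 = -1)
y(F) = 1/(-1 + F) (y(F) = 1/(F - 1) = 1/(-1 + F))
sqrt(y(-8) + 3761) = sqrt(1/(-1 - 8) + 3761) = sqrt(1/(-9) + 3761) = sqrt(-1/9 + 3761) = sqrt(33848/9) = 2*sqrt(8462)/3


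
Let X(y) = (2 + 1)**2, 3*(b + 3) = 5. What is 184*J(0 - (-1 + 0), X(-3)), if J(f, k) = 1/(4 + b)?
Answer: 69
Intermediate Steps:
b = -4/3 (b = -3 + (1/3)*5 = -3 + 5/3 = -4/3 ≈ -1.3333)
X(y) = 9 (X(y) = 3**2 = 9)
J(f, k) = 3/8 (J(f, k) = 1/(4 - 4/3) = 1/(8/3) = 3/8)
184*J(0 - (-1 + 0), X(-3)) = 184*(3/8) = 69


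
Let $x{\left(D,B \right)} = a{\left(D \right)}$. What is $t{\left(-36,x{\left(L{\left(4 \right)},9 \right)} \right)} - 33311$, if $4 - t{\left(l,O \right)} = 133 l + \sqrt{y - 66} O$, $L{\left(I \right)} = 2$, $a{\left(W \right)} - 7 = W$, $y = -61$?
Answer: $-28519 - 9 i \sqrt{127} \approx -28519.0 - 101.42 i$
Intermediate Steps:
$a{\left(W \right)} = 7 + W$
$x{\left(D,B \right)} = 7 + D$
$t{\left(l,O \right)} = 4 - 133 l - i O \sqrt{127}$ ($t{\left(l,O \right)} = 4 - \left(133 l + \sqrt{-61 - 66} O\right) = 4 - \left(133 l + \sqrt{-127} O\right) = 4 - \left(133 l + i \sqrt{127} O\right) = 4 - \left(133 l + i O \sqrt{127}\right) = 4 - 133 l - i O \sqrt{127}$)
$t{\left(-36,x{\left(L{\left(4 \right)},9 \right)} \right)} - 33311 = \left(4 - -4788 - i \left(7 + 2\right) \sqrt{127}\right) - 33311 = \left(4 + 4788 - i 9 \sqrt{127}\right) - 33311 = \left(4 + 4788 - 9 i \sqrt{127}\right) - 33311 = \left(4792 - 9 i \sqrt{127}\right) - 33311 = -28519 - 9 i \sqrt{127}$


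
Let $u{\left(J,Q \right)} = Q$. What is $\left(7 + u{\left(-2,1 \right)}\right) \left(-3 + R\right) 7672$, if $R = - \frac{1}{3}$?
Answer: $- \frac{613760}{3} \approx -2.0459 \cdot 10^{5}$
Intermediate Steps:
$R = - \frac{1}{3}$ ($R = \left(-1\right) \frac{1}{3} = - \frac{1}{3} \approx -0.33333$)
$\left(7 + u{\left(-2,1 \right)}\right) \left(-3 + R\right) 7672 = \left(7 + 1\right) \left(-3 - \frac{1}{3}\right) 7672 = 8 \left(- \frac{10}{3}\right) 7672 = \left(- \frac{80}{3}\right) 7672 = - \frac{613760}{3}$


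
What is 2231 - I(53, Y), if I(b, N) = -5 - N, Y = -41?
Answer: 2195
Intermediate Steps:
2231 - I(53, Y) = 2231 - (-5 - 1*(-41)) = 2231 - (-5 + 41) = 2231 - 1*36 = 2231 - 36 = 2195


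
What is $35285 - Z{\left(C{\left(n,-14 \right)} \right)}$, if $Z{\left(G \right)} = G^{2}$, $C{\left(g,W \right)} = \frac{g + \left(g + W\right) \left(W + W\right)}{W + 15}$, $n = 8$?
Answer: $4309$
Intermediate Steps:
$C{\left(g,W \right)} = \frac{g + 2 W \left(W + g\right)}{15 + W}$ ($C{\left(g,W \right)} = \frac{g + \left(W + g\right) 2 W}{15 + W} = \frac{g + 2 W \left(W + g\right)}{15 + W}$)
$35285 - Z{\left(C{\left(n,-14 \right)} \right)} = 35285 - \left(\frac{8 + 2 \left(-14\right)^{2} + 2 \left(-14\right) 8}{15 - 14}\right)^{2} = 35285 - \left(\frac{8 + 2 \cdot 196 - 224}{1}\right)^{2} = 35285 - \left(1 \left(8 + 392 - 224\right)\right)^{2} = 35285 - \left(1 \cdot 176\right)^{2} = 35285 - 176^{2} = 35285 - 30976 = 4309$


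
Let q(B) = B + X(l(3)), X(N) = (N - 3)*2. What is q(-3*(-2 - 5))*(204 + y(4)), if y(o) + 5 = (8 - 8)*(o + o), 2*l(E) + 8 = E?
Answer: 1990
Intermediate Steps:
l(E) = -4 + E/2
X(N) = -6 + 2*N (X(N) = (-3 + N)*2 = -6 + 2*N)
y(o) = -5 (y(o) = -5 + (8 - 8)*(o + o) = -5 + 0*(2*o) = -5 + 0 = -5)
q(B) = -11 + B (q(B) = B + (-6 + 2*(-4 + (1/2)*3)) = B + (-6 + 2*(-4 + 3/2)) = B + (-6 + 2*(-5/2)) = B + (-6 - 5) = B - 11 = -11 + B)
q(-3*(-2 - 5))*(204 + y(4)) = (-11 - 3*(-2 - 5))*(204 - 5) = (-11 - 3*(-7))*199 = (-11 + 21)*199 = 10*199 = 1990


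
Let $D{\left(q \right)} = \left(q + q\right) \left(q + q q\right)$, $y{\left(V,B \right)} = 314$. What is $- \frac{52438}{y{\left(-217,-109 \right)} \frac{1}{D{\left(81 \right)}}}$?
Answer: $-179692668$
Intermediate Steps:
$D{\left(q \right)} = 2 q \left(q + q^{2}\right)$
$- \frac{52438}{y{\left(-217,-109 \right)} \frac{1}{D{\left(81 \right)}}} = - \frac{52438}{314 \frac{1}{2 \cdot 81^{2} \left(1 + 81\right)}} = - \frac{52438}{314 \frac{1}{2 \cdot 6561 \cdot 82}} = - \frac{52438}{314 \cdot \frac{1}{1076004}} = - \frac{52438}{\frac{157}{538002}} = \left(-52438\right) \frac{538002}{157} = -179692668$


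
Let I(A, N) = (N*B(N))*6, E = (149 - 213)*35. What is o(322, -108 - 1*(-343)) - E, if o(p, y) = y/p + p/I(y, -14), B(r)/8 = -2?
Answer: 34636423/15456 ≈ 2241.0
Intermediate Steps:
E = -2240 (E = -64*35 = -2240)
B(r) = -16 (B(r) = 8*(-2) = -16)
I(A, N) = -96*N (I(A, N) = (N*(-16))*6 = -16*N*6 = -96*N)
o(p, y) = p/1344 + y/p (o(p, y) = y/p + p/((-96*(-14))) = y/p + p/1344 = p/1344 + y/p)
o(322, -108 - 1*(-343)) - E = ((1/1344)*322 + (-108 - 1*(-343))/322) - 1*(-2240) = (23/96 + (-108 + 343)*(1/322)) + 2240 = (23/96 + 235*(1/322)) + 2240 = (23/96 + 235/322) + 2240 = 14983/15456 + 2240 = 34636423/15456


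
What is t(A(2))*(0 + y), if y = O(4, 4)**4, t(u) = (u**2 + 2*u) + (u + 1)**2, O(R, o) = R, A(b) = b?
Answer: 4352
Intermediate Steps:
t(u) = u**2 + (1 + u)**2 + 2*u (t(u) = (u**2 + 2*u) + (1 + u)**2 = u**2 + (1 + u)**2 + 2*u)
y = 256 (y = 4**4 = 256)
t(A(2))*(0 + y) = (1 + 2*2**2 + 4*2)*(0 + 256) = (1 + 2*4 + 8)*256 = (1 + 8 + 8)*256 = 17*256 = 4352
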